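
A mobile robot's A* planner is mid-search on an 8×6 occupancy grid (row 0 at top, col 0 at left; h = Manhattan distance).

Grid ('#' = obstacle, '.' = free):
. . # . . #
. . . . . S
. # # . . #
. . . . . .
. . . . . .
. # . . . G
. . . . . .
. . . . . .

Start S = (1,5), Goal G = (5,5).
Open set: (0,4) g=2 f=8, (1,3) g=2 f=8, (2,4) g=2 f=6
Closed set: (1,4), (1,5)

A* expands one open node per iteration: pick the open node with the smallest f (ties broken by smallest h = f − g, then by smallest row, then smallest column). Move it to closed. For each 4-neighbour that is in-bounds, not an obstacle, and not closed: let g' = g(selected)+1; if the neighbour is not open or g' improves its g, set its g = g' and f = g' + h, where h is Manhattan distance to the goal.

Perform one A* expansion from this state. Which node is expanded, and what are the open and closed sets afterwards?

step 1: expand (2,4) (f=6, h=4) → closed; open now [(0,4) g=2 f=8, (1,3) g=2 f=8, (2,3) g=3 f=8, (3,4) g=3 f=6]

expanded=(2,4); open=[(0,4) g=2 f=8, (1,3) g=2 f=8, (2,3) g=3 f=8, (3,4) g=3 f=6]; closed=[(1,4), (1,5), (2,4)]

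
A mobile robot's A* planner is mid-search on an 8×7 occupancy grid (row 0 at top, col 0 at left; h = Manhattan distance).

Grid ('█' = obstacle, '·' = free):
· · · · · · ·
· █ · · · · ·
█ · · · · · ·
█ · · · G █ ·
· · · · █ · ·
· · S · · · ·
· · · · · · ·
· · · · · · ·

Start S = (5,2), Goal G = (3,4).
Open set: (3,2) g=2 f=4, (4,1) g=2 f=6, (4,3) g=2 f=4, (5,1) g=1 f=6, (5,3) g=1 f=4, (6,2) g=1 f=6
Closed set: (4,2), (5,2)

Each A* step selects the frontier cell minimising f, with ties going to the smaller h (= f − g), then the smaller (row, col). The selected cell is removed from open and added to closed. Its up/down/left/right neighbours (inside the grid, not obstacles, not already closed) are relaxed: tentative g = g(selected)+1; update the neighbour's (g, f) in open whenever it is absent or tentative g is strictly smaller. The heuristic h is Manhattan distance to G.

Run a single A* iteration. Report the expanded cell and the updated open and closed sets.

expanded=(3,2); open=[(2,2) g=3 f=6, (3,1) g=3 f=6, (3,3) g=3 f=4, (4,1) g=2 f=6, (4,3) g=2 f=4, (5,1) g=1 f=6, (5,3) g=1 f=4, (6,2) g=1 f=6]; closed=[(3,2), (4,2), (5,2)]

step 1: expand (3,2) (f=4, h=2) → closed; open now [(2,2) g=3 f=6, (3,1) g=3 f=6, (3,3) g=3 f=4, (4,1) g=2 f=6, (4,3) g=2 f=4, (5,1) g=1 f=6, (5,3) g=1 f=4, (6,2) g=1 f=6]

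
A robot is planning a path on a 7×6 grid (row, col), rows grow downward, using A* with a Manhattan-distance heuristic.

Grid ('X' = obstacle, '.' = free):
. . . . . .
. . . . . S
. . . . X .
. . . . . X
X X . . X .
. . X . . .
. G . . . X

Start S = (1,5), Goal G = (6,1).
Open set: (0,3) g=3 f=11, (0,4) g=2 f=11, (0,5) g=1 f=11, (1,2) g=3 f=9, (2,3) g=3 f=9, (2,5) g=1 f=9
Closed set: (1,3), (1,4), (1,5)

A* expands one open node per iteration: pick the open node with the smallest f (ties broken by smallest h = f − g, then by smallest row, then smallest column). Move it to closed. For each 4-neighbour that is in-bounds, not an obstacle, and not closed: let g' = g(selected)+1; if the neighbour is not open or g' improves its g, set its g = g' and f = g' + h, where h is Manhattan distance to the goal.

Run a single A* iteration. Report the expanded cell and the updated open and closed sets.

step 1: expand (1,2) (f=9, h=6) → closed; open now [(0,2) g=4 f=11, (0,3) g=3 f=11, (0,4) g=2 f=11, (0,5) g=1 f=11, (1,1) g=4 f=9, (2,2) g=4 f=9, (2,3) g=3 f=9, (2,5) g=1 f=9]

expanded=(1,2); open=[(0,2) g=4 f=11, (0,3) g=3 f=11, (0,4) g=2 f=11, (0,5) g=1 f=11, (1,1) g=4 f=9, (2,2) g=4 f=9, (2,3) g=3 f=9, (2,5) g=1 f=9]; closed=[(1,2), (1,3), (1,4), (1,5)]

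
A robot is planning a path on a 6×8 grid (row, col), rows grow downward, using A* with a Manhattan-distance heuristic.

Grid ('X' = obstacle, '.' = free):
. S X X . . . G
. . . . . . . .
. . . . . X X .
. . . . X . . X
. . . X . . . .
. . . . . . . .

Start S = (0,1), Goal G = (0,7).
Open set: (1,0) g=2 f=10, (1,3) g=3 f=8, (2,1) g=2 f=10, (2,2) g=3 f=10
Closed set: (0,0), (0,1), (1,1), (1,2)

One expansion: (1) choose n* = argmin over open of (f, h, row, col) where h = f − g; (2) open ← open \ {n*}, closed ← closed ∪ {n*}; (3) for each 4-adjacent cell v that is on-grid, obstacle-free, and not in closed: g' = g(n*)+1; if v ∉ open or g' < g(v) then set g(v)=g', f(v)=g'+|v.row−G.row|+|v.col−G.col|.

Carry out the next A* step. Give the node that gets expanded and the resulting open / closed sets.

step 1: expand (1,3) (f=8, h=5) → closed; open now [(1,0) g=2 f=10, (1,4) g=4 f=8, (2,1) g=2 f=10, (2,2) g=3 f=10, (2,3) g=4 f=10]

expanded=(1,3); open=[(1,0) g=2 f=10, (1,4) g=4 f=8, (2,1) g=2 f=10, (2,2) g=3 f=10, (2,3) g=4 f=10]; closed=[(0,0), (0,1), (1,1), (1,2), (1,3)]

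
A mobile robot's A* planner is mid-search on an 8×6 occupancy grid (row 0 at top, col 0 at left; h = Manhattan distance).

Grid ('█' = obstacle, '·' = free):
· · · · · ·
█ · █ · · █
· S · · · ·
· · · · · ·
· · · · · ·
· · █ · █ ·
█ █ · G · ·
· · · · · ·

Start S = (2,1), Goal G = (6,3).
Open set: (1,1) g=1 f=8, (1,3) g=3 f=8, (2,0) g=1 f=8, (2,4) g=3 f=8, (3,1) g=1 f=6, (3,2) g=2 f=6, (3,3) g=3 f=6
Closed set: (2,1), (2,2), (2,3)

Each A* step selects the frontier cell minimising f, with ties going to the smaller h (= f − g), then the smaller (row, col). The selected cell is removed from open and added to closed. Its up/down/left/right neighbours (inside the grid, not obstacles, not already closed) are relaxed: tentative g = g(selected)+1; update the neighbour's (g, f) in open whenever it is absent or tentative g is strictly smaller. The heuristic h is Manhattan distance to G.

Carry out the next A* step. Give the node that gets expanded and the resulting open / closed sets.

expanded=(3,3); open=[(1,1) g=1 f=8, (1,3) g=3 f=8, (2,0) g=1 f=8, (2,4) g=3 f=8, (3,1) g=1 f=6, (3,2) g=2 f=6, (3,4) g=4 f=8, (4,3) g=4 f=6]; closed=[(2,1), (2,2), (2,3), (3,3)]

step 1: expand (3,3) (f=6, h=3) → closed; open now [(1,1) g=1 f=8, (1,3) g=3 f=8, (2,0) g=1 f=8, (2,4) g=3 f=8, (3,1) g=1 f=6, (3,2) g=2 f=6, (3,4) g=4 f=8, (4,3) g=4 f=6]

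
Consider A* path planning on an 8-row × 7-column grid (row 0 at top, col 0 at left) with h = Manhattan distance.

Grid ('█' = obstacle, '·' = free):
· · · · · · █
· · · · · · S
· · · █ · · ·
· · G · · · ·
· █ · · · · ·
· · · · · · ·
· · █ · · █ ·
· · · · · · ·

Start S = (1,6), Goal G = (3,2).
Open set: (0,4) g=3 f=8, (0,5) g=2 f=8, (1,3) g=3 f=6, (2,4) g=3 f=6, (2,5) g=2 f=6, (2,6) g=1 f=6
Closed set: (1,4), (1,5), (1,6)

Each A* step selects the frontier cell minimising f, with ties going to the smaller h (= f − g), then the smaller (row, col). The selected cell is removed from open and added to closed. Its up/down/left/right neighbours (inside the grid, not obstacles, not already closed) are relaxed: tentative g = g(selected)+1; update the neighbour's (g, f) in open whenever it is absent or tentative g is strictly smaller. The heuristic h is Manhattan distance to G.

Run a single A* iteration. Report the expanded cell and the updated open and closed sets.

expanded=(1,3); open=[(0,3) g=4 f=8, (0,4) g=3 f=8, (0,5) g=2 f=8, (1,2) g=4 f=6, (2,4) g=3 f=6, (2,5) g=2 f=6, (2,6) g=1 f=6]; closed=[(1,3), (1,4), (1,5), (1,6)]

step 1: expand (1,3) (f=6, h=3) → closed; open now [(0,3) g=4 f=8, (0,4) g=3 f=8, (0,5) g=2 f=8, (1,2) g=4 f=6, (2,4) g=3 f=6, (2,5) g=2 f=6, (2,6) g=1 f=6]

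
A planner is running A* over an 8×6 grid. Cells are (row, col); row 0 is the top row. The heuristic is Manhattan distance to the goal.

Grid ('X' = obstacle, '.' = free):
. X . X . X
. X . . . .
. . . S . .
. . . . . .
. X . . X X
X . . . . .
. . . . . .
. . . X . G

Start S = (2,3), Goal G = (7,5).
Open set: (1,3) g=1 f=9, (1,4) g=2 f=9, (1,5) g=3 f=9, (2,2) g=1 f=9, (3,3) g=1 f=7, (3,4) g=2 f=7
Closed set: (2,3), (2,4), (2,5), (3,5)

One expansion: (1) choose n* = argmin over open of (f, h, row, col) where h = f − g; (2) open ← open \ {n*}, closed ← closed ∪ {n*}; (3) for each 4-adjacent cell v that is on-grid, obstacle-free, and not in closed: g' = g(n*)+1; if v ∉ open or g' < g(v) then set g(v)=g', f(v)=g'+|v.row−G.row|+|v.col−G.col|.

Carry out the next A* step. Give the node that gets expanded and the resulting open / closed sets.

expanded=(3,4); open=[(1,3) g=1 f=9, (1,4) g=2 f=9, (1,5) g=3 f=9, (2,2) g=1 f=9, (3,3) g=1 f=7]; closed=[(2,3), (2,4), (2,5), (3,4), (3,5)]

step 1: expand (3,4) (f=7, h=5) → closed; open now [(1,3) g=1 f=9, (1,4) g=2 f=9, (1,5) g=3 f=9, (2,2) g=1 f=9, (3,3) g=1 f=7]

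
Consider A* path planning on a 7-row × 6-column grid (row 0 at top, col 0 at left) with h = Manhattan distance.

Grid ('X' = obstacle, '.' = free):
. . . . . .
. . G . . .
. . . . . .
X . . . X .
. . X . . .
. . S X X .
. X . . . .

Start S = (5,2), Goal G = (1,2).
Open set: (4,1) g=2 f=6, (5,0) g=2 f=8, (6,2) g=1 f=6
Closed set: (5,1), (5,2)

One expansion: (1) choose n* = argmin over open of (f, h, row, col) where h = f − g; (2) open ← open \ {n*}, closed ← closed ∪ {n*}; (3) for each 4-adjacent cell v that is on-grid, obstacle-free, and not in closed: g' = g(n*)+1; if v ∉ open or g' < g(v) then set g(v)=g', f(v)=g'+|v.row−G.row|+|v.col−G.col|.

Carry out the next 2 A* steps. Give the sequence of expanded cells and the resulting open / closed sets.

order=[(4,1) → (3,1)]; open=[(2,1) g=4 f=6, (3,2) g=4 f=6, (4,0) g=3 f=8, (5,0) g=2 f=8, (6,2) g=1 f=6]; closed=[(3,1), (4,1), (5,1), (5,2)]

step 1: expand (4,1) (f=6, h=4) → closed; open now [(3,1) g=3 f=6, (4,0) g=3 f=8, (5,0) g=2 f=8, (6,2) g=1 f=6]
step 2: expand (3,1) (f=6, h=3) → closed; open now [(2,1) g=4 f=6, (3,2) g=4 f=6, (4,0) g=3 f=8, (5,0) g=2 f=8, (6,2) g=1 f=6]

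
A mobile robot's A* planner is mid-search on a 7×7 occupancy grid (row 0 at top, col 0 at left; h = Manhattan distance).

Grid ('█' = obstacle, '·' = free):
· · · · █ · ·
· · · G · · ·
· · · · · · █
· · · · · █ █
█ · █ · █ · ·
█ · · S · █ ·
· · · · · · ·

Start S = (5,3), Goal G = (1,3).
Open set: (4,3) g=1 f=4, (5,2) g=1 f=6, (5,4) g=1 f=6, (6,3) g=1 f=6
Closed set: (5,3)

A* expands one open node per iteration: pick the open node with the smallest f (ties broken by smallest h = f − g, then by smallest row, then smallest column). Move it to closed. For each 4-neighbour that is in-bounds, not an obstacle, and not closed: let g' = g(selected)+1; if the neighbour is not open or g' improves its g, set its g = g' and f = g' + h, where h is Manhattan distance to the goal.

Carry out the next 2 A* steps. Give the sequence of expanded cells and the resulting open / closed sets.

order=[(4,3) → (3,3)]; open=[(2,3) g=3 f=4, (3,2) g=3 f=6, (3,4) g=3 f=6, (5,2) g=1 f=6, (5,4) g=1 f=6, (6,3) g=1 f=6]; closed=[(3,3), (4,3), (5,3)]

step 1: expand (4,3) (f=4, h=3) → closed; open now [(3,3) g=2 f=4, (5,2) g=1 f=6, (5,4) g=1 f=6, (6,3) g=1 f=6]
step 2: expand (3,3) (f=4, h=2) → closed; open now [(2,3) g=3 f=4, (3,2) g=3 f=6, (3,4) g=3 f=6, (5,2) g=1 f=6, (5,4) g=1 f=6, (6,3) g=1 f=6]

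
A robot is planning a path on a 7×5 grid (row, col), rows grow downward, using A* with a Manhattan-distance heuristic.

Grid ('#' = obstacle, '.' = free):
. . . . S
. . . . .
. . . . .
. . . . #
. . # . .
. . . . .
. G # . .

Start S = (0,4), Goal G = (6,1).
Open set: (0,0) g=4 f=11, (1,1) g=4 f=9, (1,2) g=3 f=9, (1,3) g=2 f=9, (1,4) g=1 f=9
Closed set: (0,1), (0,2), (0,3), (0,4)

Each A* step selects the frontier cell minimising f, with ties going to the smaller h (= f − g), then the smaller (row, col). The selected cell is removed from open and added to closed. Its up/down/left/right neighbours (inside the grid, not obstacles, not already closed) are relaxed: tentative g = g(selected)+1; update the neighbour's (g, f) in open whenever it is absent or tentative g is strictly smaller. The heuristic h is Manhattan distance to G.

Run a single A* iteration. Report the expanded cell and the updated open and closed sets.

expanded=(1,1); open=[(0,0) g=4 f=11, (1,0) g=5 f=11, (1,2) g=3 f=9, (1,3) g=2 f=9, (1,4) g=1 f=9, (2,1) g=5 f=9]; closed=[(0,1), (0,2), (0,3), (0,4), (1,1)]

step 1: expand (1,1) (f=9, h=5) → closed; open now [(0,0) g=4 f=11, (1,0) g=5 f=11, (1,2) g=3 f=9, (1,3) g=2 f=9, (1,4) g=1 f=9, (2,1) g=5 f=9]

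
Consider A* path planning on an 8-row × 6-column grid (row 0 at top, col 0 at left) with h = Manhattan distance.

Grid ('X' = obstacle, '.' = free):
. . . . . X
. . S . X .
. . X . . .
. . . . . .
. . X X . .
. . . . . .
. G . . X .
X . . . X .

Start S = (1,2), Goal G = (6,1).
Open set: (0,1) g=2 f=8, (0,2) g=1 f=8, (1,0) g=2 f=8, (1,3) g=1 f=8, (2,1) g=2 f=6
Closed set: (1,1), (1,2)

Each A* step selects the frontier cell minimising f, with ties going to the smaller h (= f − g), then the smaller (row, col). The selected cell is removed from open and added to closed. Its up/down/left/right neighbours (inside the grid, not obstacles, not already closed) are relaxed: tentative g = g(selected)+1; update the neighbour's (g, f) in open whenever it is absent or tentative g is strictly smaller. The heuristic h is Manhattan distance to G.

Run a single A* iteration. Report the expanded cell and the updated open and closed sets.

expanded=(2,1); open=[(0,1) g=2 f=8, (0,2) g=1 f=8, (1,0) g=2 f=8, (1,3) g=1 f=8, (2,0) g=3 f=8, (3,1) g=3 f=6]; closed=[(1,1), (1,2), (2,1)]

step 1: expand (2,1) (f=6, h=4) → closed; open now [(0,1) g=2 f=8, (0,2) g=1 f=8, (1,0) g=2 f=8, (1,3) g=1 f=8, (2,0) g=3 f=8, (3,1) g=3 f=6]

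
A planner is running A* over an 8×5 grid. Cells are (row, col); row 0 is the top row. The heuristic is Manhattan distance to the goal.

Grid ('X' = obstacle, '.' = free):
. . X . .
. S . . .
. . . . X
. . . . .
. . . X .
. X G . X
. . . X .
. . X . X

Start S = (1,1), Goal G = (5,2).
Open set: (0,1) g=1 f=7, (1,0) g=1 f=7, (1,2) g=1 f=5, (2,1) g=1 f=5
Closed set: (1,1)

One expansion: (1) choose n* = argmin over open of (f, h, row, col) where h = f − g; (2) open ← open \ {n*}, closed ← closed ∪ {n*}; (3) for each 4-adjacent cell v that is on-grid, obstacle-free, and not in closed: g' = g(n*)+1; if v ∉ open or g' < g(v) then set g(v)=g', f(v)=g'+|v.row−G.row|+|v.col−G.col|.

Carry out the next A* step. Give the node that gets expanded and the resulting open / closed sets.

step 1: expand (1,2) (f=5, h=4) → closed; open now [(0,1) g=1 f=7, (1,0) g=1 f=7, (1,3) g=2 f=7, (2,1) g=1 f=5, (2,2) g=2 f=5]

expanded=(1,2); open=[(0,1) g=1 f=7, (1,0) g=1 f=7, (1,3) g=2 f=7, (2,1) g=1 f=5, (2,2) g=2 f=5]; closed=[(1,1), (1,2)]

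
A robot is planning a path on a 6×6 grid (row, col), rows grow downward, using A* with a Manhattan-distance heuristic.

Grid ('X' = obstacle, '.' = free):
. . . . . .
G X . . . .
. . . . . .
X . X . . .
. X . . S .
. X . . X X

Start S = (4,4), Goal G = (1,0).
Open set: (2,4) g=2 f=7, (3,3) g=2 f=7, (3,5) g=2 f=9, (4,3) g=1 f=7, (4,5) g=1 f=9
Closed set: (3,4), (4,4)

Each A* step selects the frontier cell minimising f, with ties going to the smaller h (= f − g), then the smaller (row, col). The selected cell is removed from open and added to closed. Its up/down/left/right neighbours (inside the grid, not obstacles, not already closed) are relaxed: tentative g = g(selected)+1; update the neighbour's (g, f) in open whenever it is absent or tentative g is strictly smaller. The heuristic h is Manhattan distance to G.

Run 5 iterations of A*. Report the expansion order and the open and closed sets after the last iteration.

order=[(2,4) → (1,4) → (1,3) → (1,2) → (2,3)]; open=[(0,2) g=6 f=9, (0,3) g=5 f=9, (0,4) g=4 f=9, (1,5) g=4 f=9, (2,2) g=4 f=7, (2,5) g=3 f=9, (3,3) g=2 f=7, (3,5) g=2 f=9, (4,3) g=1 f=7, (4,5) g=1 f=9]; closed=[(1,2), (1,3), (1,4), (2,3), (2,4), (3,4), (4,4)]

step 1: expand (2,4) (f=7, h=5) → closed; open now [(1,4) g=3 f=7, (2,3) g=3 f=7, (2,5) g=3 f=9, (3,3) g=2 f=7, (3,5) g=2 f=9, (4,3) g=1 f=7, (4,5) g=1 f=9]
step 2: expand (1,4) (f=7, h=4) → closed; open now [(0,4) g=4 f=9, (1,3) g=4 f=7, (1,5) g=4 f=9, (2,3) g=3 f=7, (2,5) g=3 f=9, (3,3) g=2 f=7, (3,5) g=2 f=9, (4,3) g=1 f=7, (4,5) g=1 f=9]
step 3: expand (1,3) (f=7, h=3) → closed; open now [(0,3) g=5 f=9, (0,4) g=4 f=9, (1,2) g=5 f=7, (1,5) g=4 f=9, (2,3) g=3 f=7, (2,5) g=3 f=9, (3,3) g=2 f=7, (3,5) g=2 f=9, (4,3) g=1 f=7, (4,5) g=1 f=9]
step 4: expand (1,2) (f=7, h=2) → closed; open now [(0,2) g=6 f=9, (0,3) g=5 f=9, (0,4) g=4 f=9, (1,5) g=4 f=9, (2,2) g=6 f=9, (2,3) g=3 f=7, (2,5) g=3 f=9, (3,3) g=2 f=7, (3,5) g=2 f=9, (4,3) g=1 f=7, (4,5) g=1 f=9]
step 5: expand (2,3) (f=7, h=4) → closed; open now [(0,2) g=6 f=9, (0,3) g=5 f=9, (0,4) g=4 f=9, (1,5) g=4 f=9, (2,2) g=4 f=7, (2,5) g=3 f=9, (3,3) g=2 f=7, (3,5) g=2 f=9, (4,3) g=1 f=7, (4,5) g=1 f=9]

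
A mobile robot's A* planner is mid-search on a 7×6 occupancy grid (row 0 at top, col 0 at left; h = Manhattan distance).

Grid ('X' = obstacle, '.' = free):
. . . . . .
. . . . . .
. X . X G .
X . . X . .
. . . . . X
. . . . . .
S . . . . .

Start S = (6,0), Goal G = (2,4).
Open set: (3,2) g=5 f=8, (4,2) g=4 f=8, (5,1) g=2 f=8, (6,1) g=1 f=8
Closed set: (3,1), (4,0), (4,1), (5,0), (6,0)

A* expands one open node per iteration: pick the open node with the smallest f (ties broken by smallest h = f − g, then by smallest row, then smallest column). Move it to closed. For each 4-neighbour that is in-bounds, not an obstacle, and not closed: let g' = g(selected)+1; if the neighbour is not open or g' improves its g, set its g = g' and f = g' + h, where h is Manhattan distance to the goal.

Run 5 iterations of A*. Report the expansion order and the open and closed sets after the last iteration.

step 1: expand (3,2) (f=8, h=3) → closed; open now [(2,2) g=6 f=8, (4,2) g=4 f=8, (5,1) g=2 f=8, (6,1) g=1 f=8]
step 2: expand (2,2) (f=8, h=2) → closed; open now [(1,2) g=7 f=10, (4,2) g=4 f=8, (5,1) g=2 f=8, (6,1) g=1 f=8]
step 3: expand (4,2) (f=8, h=4) → closed; open now [(1,2) g=7 f=10, (4,3) g=5 f=8, (5,1) g=2 f=8, (5,2) g=5 f=10, (6,1) g=1 f=8]
step 4: expand (4,3) (f=8, h=3) → closed; open now [(1,2) g=7 f=10, (4,4) g=6 f=8, (5,1) g=2 f=8, (5,2) g=5 f=10, (5,3) g=6 f=10, (6,1) g=1 f=8]
step 5: expand (4,4) (f=8, h=2) → closed; open now [(1,2) g=7 f=10, (3,4) g=7 f=8, (5,1) g=2 f=8, (5,2) g=5 f=10, (5,3) g=6 f=10, (5,4) g=7 f=10, (6,1) g=1 f=8]

order=[(3,2) → (2,2) → (4,2) → (4,3) → (4,4)]; open=[(1,2) g=7 f=10, (3,4) g=7 f=8, (5,1) g=2 f=8, (5,2) g=5 f=10, (5,3) g=6 f=10, (5,4) g=7 f=10, (6,1) g=1 f=8]; closed=[(2,2), (3,1), (3,2), (4,0), (4,1), (4,2), (4,3), (4,4), (5,0), (6,0)]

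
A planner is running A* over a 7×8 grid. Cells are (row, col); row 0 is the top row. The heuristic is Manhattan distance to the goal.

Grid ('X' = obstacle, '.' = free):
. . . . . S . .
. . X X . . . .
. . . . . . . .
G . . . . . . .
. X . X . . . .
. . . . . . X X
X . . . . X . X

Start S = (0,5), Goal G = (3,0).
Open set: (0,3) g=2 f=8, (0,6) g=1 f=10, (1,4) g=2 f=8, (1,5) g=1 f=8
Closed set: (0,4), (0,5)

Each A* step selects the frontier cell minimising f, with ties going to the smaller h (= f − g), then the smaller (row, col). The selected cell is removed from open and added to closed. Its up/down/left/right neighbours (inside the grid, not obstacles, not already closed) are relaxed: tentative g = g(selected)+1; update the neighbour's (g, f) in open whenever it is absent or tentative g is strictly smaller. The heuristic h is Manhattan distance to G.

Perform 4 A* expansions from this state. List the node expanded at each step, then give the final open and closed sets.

order=[(0,3) → (0,2) → (0,1) → (0,0)]; open=[(0,6) g=1 f=10, (1,0) g=6 f=8, (1,1) g=5 f=8, (1,4) g=2 f=8, (1,5) g=1 f=8]; closed=[(0,0), (0,1), (0,2), (0,3), (0,4), (0,5)]

step 1: expand (0,3) (f=8, h=6) → closed; open now [(0,2) g=3 f=8, (0,6) g=1 f=10, (1,4) g=2 f=8, (1,5) g=1 f=8]
step 2: expand (0,2) (f=8, h=5) → closed; open now [(0,1) g=4 f=8, (0,6) g=1 f=10, (1,4) g=2 f=8, (1,5) g=1 f=8]
step 3: expand (0,1) (f=8, h=4) → closed; open now [(0,0) g=5 f=8, (0,6) g=1 f=10, (1,1) g=5 f=8, (1,4) g=2 f=8, (1,5) g=1 f=8]
step 4: expand (0,0) (f=8, h=3) → closed; open now [(0,6) g=1 f=10, (1,0) g=6 f=8, (1,1) g=5 f=8, (1,4) g=2 f=8, (1,5) g=1 f=8]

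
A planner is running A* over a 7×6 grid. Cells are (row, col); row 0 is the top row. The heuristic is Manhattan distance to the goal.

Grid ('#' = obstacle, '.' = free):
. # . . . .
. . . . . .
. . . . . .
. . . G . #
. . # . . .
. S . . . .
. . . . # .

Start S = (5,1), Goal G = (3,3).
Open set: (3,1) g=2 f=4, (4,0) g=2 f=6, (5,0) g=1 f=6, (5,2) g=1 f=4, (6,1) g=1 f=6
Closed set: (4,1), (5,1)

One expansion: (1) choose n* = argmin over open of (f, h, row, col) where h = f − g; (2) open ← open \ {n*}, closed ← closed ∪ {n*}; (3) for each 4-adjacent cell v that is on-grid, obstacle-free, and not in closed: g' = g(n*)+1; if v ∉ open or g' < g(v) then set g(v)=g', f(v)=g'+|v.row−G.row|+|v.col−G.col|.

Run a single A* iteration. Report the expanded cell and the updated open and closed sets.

step 1: expand (3,1) (f=4, h=2) → closed; open now [(2,1) g=3 f=6, (3,0) g=3 f=6, (3,2) g=3 f=4, (4,0) g=2 f=6, (5,0) g=1 f=6, (5,2) g=1 f=4, (6,1) g=1 f=6]

expanded=(3,1); open=[(2,1) g=3 f=6, (3,0) g=3 f=6, (3,2) g=3 f=4, (4,0) g=2 f=6, (5,0) g=1 f=6, (5,2) g=1 f=4, (6,1) g=1 f=6]; closed=[(3,1), (4,1), (5,1)]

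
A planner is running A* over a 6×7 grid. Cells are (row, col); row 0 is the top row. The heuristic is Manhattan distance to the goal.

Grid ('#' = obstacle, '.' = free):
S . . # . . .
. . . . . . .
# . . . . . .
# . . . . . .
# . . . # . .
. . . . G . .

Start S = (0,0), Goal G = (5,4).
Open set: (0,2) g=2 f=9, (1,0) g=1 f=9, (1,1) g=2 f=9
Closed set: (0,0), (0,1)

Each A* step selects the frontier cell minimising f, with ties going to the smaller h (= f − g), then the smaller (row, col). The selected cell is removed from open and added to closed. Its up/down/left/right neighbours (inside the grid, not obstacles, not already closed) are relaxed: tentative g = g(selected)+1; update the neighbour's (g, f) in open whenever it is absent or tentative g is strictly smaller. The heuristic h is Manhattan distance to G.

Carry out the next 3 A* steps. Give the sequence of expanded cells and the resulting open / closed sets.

step 1: expand (0,2) (f=9, h=7) → closed; open now [(1,0) g=1 f=9, (1,1) g=2 f=9, (1,2) g=3 f=9]
step 2: expand (1,2) (f=9, h=6) → closed; open now [(1,0) g=1 f=9, (1,1) g=2 f=9, (1,3) g=4 f=9, (2,2) g=4 f=9]
step 3: expand (1,3) (f=9, h=5) → closed; open now [(1,0) g=1 f=9, (1,1) g=2 f=9, (1,4) g=5 f=9, (2,2) g=4 f=9, (2,3) g=5 f=9]

order=[(0,2) → (1,2) → (1,3)]; open=[(1,0) g=1 f=9, (1,1) g=2 f=9, (1,4) g=5 f=9, (2,2) g=4 f=9, (2,3) g=5 f=9]; closed=[(0,0), (0,1), (0,2), (1,2), (1,3)]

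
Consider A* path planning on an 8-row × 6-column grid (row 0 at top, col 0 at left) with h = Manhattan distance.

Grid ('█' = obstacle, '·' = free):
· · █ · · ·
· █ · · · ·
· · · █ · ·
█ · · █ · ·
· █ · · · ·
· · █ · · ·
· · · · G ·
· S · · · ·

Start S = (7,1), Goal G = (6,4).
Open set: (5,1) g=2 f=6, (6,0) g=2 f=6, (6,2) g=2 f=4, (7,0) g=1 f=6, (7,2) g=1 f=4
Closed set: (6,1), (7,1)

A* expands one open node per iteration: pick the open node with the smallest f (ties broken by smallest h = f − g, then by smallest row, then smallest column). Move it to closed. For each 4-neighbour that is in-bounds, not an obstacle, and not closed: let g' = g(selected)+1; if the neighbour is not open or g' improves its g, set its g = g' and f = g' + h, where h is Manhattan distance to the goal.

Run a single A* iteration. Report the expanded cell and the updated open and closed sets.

expanded=(6,2); open=[(5,1) g=2 f=6, (6,0) g=2 f=6, (6,3) g=3 f=4, (7,0) g=1 f=6, (7,2) g=1 f=4]; closed=[(6,1), (6,2), (7,1)]

step 1: expand (6,2) (f=4, h=2) → closed; open now [(5,1) g=2 f=6, (6,0) g=2 f=6, (6,3) g=3 f=4, (7,0) g=1 f=6, (7,2) g=1 f=4]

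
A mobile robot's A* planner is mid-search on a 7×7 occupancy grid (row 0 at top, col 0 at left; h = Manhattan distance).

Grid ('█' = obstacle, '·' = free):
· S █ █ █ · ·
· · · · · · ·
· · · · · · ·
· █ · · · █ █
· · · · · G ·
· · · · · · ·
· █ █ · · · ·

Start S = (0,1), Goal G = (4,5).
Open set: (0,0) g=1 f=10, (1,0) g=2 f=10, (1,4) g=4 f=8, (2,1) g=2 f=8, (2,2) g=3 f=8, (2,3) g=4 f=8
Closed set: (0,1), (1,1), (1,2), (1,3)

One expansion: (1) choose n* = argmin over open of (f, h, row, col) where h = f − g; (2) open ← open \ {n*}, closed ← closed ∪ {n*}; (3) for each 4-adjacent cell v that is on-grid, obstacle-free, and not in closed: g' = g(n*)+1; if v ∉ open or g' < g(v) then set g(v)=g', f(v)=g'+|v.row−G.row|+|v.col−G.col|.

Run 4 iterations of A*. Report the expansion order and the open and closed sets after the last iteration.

order=[(1,4) → (1,5) → (2,5) → (2,4)]; open=[(0,0) g=1 f=10, (0,5) g=6 f=10, (1,0) g=2 f=10, (1,6) g=6 f=10, (2,1) g=2 f=8, (2,2) g=3 f=8, (2,3) g=4 f=8, (2,6) g=7 f=10, (3,4) g=6 f=8]; closed=[(0,1), (1,1), (1,2), (1,3), (1,4), (1,5), (2,4), (2,5)]

step 1: expand (1,4) (f=8, h=4) → closed; open now [(0,0) g=1 f=10, (1,0) g=2 f=10, (1,5) g=5 f=8, (2,1) g=2 f=8, (2,2) g=3 f=8, (2,3) g=4 f=8, (2,4) g=5 f=8]
step 2: expand (1,5) (f=8, h=3) → closed; open now [(0,0) g=1 f=10, (0,5) g=6 f=10, (1,0) g=2 f=10, (1,6) g=6 f=10, (2,1) g=2 f=8, (2,2) g=3 f=8, (2,3) g=4 f=8, (2,4) g=5 f=8, (2,5) g=6 f=8]
step 3: expand (2,5) (f=8, h=2) → closed; open now [(0,0) g=1 f=10, (0,5) g=6 f=10, (1,0) g=2 f=10, (1,6) g=6 f=10, (2,1) g=2 f=8, (2,2) g=3 f=8, (2,3) g=4 f=8, (2,4) g=5 f=8, (2,6) g=7 f=10]
step 4: expand (2,4) (f=8, h=3) → closed; open now [(0,0) g=1 f=10, (0,5) g=6 f=10, (1,0) g=2 f=10, (1,6) g=6 f=10, (2,1) g=2 f=8, (2,2) g=3 f=8, (2,3) g=4 f=8, (2,6) g=7 f=10, (3,4) g=6 f=8]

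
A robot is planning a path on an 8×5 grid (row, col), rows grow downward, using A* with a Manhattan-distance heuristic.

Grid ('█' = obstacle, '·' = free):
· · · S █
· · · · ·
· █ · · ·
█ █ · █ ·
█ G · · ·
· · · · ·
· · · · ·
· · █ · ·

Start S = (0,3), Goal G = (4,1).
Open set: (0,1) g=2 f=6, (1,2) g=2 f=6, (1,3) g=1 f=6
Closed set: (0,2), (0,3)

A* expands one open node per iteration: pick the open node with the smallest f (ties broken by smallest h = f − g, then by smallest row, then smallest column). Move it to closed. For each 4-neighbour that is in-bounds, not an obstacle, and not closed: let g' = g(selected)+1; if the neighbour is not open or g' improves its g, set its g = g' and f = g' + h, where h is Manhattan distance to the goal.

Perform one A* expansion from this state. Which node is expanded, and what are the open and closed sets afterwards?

step 1: expand (0,1) (f=6, h=4) → closed; open now [(0,0) g=3 f=8, (1,1) g=3 f=6, (1,2) g=2 f=6, (1,3) g=1 f=6]

expanded=(0,1); open=[(0,0) g=3 f=8, (1,1) g=3 f=6, (1,2) g=2 f=6, (1,3) g=1 f=6]; closed=[(0,1), (0,2), (0,3)]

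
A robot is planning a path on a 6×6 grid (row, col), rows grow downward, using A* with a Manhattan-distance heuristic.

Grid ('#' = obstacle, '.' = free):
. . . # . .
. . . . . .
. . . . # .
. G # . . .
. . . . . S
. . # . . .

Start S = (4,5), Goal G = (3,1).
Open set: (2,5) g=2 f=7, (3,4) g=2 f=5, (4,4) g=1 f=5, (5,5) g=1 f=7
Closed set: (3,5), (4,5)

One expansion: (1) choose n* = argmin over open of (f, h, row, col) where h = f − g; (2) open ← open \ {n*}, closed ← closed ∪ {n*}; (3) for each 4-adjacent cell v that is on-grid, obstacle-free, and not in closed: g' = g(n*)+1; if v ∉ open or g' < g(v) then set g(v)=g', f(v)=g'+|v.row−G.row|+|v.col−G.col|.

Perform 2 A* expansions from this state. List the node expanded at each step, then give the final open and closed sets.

step 1: expand (3,4) (f=5, h=3) → closed; open now [(2,5) g=2 f=7, (3,3) g=3 f=5, (4,4) g=1 f=5, (5,5) g=1 f=7]
step 2: expand (3,3) (f=5, h=2) → closed; open now [(2,3) g=4 f=7, (2,5) g=2 f=7, (4,3) g=4 f=7, (4,4) g=1 f=5, (5,5) g=1 f=7]

order=[(3,4) → (3,3)]; open=[(2,3) g=4 f=7, (2,5) g=2 f=7, (4,3) g=4 f=7, (4,4) g=1 f=5, (5,5) g=1 f=7]; closed=[(3,3), (3,4), (3,5), (4,5)]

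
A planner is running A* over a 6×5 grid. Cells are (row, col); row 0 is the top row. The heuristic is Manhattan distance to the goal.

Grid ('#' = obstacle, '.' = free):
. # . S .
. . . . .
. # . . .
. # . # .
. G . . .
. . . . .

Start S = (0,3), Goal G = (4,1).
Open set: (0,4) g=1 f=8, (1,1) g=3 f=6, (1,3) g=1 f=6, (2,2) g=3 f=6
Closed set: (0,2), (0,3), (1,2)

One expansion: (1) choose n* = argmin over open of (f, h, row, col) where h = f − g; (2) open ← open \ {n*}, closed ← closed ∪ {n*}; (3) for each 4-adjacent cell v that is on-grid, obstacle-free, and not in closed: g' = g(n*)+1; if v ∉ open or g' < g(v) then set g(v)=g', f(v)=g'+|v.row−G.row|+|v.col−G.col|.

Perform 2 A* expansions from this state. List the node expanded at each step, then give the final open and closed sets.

step 1: expand (1,1) (f=6, h=3) → closed; open now [(0,4) g=1 f=8, (1,0) g=4 f=8, (1,3) g=1 f=6, (2,2) g=3 f=6]
step 2: expand (2,2) (f=6, h=3) → closed; open now [(0,4) g=1 f=8, (1,0) g=4 f=8, (1,3) g=1 f=6, (2,3) g=4 f=8, (3,2) g=4 f=6]

order=[(1,1) → (2,2)]; open=[(0,4) g=1 f=8, (1,0) g=4 f=8, (1,3) g=1 f=6, (2,3) g=4 f=8, (3,2) g=4 f=6]; closed=[(0,2), (0,3), (1,1), (1,2), (2,2)]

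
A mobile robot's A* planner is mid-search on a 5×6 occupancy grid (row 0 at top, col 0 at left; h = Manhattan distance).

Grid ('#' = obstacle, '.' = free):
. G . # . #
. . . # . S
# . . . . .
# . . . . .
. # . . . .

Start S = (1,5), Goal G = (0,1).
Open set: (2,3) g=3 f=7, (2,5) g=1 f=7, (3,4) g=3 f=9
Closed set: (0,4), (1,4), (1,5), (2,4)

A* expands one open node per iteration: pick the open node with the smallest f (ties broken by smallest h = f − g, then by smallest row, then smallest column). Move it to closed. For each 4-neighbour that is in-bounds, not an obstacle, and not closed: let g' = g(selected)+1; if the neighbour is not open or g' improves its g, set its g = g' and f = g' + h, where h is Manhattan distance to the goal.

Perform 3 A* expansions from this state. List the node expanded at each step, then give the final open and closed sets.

order=[(2,3) → (2,2) → (1,2)]; open=[(0,2) g=6 f=7, (1,1) g=6 f=7, (2,1) g=5 f=7, (2,5) g=1 f=7, (3,2) g=5 f=9, (3,3) g=4 f=9, (3,4) g=3 f=9]; closed=[(0,4), (1,2), (1,4), (1,5), (2,2), (2,3), (2,4)]

step 1: expand (2,3) (f=7, h=4) → closed; open now [(2,2) g=4 f=7, (2,5) g=1 f=7, (3,3) g=4 f=9, (3,4) g=3 f=9]
step 2: expand (2,2) (f=7, h=3) → closed; open now [(1,2) g=5 f=7, (2,1) g=5 f=7, (2,5) g=1 f=7, (3,2) g=5 f=9, (3,3) g=4 f=9, (3,4) g=3 f=9]
step 3: expand (1,2) (f=7, h=2) → closed; open now [(0,2) g=6 f=7, (1,1) g=6 f=7, (2,1) g=5 f=7, (2,5) g=1 f=7, (3,2) g=5 f=9, (3,3) g=4 f=9, (3,4) g=3 f=9]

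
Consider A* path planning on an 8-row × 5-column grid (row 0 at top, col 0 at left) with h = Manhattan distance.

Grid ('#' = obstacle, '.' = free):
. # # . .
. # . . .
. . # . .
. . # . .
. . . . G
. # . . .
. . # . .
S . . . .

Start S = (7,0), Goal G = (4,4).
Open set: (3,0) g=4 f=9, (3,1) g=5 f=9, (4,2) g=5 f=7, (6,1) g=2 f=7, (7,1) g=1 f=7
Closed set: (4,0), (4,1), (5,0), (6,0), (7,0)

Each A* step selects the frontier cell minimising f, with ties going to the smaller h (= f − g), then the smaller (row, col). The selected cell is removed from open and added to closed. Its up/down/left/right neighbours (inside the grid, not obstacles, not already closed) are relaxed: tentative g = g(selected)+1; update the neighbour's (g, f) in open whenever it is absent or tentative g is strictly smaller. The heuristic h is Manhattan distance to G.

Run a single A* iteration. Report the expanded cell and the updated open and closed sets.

step 1: expand (4,2) (f=7, h=2) → closed; open now [(3,0) g=4 f=9, (3,1) g=5 f=9, (4,3) g=6 f=7, (5,2) g=6 f=9, (6,1) g=2 f=7, (7,1) g=1 f=7]

expanded=(4,2); open=[(3,0) g=4 f=9, (3,1) g=5 f=9, (4,3) g=6 f=7, (5,2) g=6 f=9, (6,1) g=2 f=7, (7,1) g=1 f=7]; closed=[(4,0), (4,1), (4,2), (5,0), (6,0), (7,0)]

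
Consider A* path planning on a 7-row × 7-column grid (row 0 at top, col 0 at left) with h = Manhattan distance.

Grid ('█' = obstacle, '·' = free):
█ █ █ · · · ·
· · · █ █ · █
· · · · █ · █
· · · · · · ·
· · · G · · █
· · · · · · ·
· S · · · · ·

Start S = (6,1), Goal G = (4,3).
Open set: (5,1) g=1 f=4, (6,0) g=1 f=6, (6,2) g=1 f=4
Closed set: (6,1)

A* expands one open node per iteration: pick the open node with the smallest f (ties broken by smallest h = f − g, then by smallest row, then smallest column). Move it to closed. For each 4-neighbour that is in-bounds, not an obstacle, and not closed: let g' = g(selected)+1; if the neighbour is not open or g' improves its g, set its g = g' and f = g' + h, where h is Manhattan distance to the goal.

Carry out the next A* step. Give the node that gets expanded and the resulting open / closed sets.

step 1: expand (5,1) (f=4, h=3) → closed; open now [(4,1) g=2 f=4, (5,0) g=2 f=6, (5,2) g=2 f=4, (6,0) g=1 f=6, (6,2) g=1 f=4]

expanded=(5,1); open=[(4,1) g=2 f=4, (5,0) g=2 f=6, (5,2) g=2 f=4, (6,0) g=1 f=6, (6,2) g=1 f=4]; closed=[(5,1), (6,1)]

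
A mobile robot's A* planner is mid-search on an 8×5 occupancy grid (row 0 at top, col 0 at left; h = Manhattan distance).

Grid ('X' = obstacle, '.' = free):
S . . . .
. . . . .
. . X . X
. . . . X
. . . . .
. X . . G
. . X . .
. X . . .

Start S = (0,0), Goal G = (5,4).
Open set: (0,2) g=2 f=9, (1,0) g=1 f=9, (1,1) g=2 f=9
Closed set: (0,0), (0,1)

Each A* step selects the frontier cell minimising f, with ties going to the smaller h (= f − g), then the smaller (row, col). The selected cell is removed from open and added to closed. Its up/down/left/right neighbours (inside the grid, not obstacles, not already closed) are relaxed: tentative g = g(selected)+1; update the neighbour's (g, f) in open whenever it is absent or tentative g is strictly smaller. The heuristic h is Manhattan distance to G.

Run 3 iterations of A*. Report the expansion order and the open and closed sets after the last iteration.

step 1: expand (0,2) (f=9, h=7) → closed; open now [(0,3) g=3 f=9, (1,0) g=1 f=9, (1,1) g=2 f=9, (1,2) g=3 f=9]
step 2: expand (0,3) (f=9, h=6) → closed; open now [(0,4) g=4 f=9, (1,0) g=1 f=9, (1,1) g=2 f=9, (1,2) g=3 f=9, (1,3) g=4 f=9]
step 3: expand (0,4) (f=9, h=5) → closed; open now [(1,0) g=1 f=9, (1,1) g=2 f=9, (1,2) g=3 f=9, (1,3) g=4 f=9, (1,4) g=5 f=9]

order=[(0,2) → (0,3) → (0,4)]; open=[(1,0) g=1 f=9, (1,1) g=2 f=9, (1,2) g=3 f=9, (1,3) g=4 f=9, (1,4) g=5 f=9]; closed=[(0,0), (0,1), (0,2), (0,3), (0,4)]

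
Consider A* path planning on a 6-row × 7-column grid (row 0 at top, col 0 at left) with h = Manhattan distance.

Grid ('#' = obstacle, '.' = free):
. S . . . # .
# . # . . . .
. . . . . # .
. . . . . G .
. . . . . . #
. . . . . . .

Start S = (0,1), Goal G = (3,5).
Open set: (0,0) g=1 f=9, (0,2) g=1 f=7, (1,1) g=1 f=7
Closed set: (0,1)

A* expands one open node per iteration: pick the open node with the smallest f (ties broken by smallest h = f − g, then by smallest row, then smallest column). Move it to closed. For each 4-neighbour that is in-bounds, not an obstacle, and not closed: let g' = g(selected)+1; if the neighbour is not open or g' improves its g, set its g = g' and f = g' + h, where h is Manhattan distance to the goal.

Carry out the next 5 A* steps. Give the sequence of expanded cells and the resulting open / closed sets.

step 1: expand (0,2) (f=7, h=6) → closed; open now [(0,0) g=1 f=9, (0,3) g=2 f=7, (1,1) g=1 f=7]
step 2: expand (0,3) (f=7, h=5) → closed; open now [(0,0) g=1 f=9, (0,4) g=3 f=7, (1,1) g=1 f=7, (1,3) g=3 f=7]
step 3: expand (0,4) (f=7, h=4) → closed; open now [(0,0) g=1 f=9, (1,1) g=1 f=7, (1,3) g=3 f=7, (1,4) g=4 f=7]
step 4: expand (1,4) (f=7, h=3) → closed; open now [(0,0) g=1 f=9, (1,1) g=1 f=7, (1,3) g=3 f=7, (1,5) g=5 f=7, (2,4) g=5 f=7]
step 5: expand (1,5) (f=7, h=2) → closed; open now [(0,0) g=1 f=9, (1,1) g=1 f=7, (1,3) g=3 f=7, (1,6) g=6 f=9, (2,4) g=5 f=7]

order=[(0,2) → (0,3) → (0,4) → (1,4) → (1,5)]; open=[(0,0) g=1 f=9, (1,1) g=1 f=7, (1,3) g=3 f=7, (1,6) g=6 f=9, (2,4) g=5 f=7]; closed=[(0,1), (0,2), (0,3), (0,4), (1,4), (1,5)]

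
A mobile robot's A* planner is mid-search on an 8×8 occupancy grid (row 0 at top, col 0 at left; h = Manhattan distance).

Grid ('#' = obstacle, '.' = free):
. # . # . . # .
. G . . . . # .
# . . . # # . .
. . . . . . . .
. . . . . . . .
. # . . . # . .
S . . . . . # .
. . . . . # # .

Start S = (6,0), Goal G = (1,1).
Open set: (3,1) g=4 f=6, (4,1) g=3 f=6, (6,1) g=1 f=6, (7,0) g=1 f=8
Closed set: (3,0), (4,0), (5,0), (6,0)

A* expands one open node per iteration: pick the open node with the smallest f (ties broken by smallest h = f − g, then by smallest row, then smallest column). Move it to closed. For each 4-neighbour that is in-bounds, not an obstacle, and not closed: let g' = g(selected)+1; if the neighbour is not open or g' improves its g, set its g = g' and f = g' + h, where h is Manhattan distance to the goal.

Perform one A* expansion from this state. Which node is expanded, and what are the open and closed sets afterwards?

step 1: expand (3,1) (f=6, h=2) → closed; open now [(2,1) g=5 f=6, (3,2) g=5 f=8, (4,1) g=3 f=6, (6,1) g=1 f=6, (7,0) g=1 f=8]

expanded=(3,1); open=[(2,1) g=5 f=6, (3,2) g=5 f=8, (4,1) g=3 f=6, (6,1) g=1 f=6, (7,0) g=1 f=8]; closed=[(3,0), (3,1), (4,0), (5,0), (6,0)]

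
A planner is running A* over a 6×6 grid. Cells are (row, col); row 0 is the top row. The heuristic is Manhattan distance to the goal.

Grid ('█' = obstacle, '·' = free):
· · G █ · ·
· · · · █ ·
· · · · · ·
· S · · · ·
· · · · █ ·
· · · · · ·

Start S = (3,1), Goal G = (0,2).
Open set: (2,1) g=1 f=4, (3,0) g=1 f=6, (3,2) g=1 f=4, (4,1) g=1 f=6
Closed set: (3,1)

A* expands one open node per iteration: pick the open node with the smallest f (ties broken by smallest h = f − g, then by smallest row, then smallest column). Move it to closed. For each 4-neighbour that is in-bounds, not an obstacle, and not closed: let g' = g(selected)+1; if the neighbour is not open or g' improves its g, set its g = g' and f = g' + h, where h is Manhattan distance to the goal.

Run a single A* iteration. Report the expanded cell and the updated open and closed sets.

step 1: expand (2,1) (f=4, h=3) → closed; open now [(1,1) g=2 f=4, (2,0) g=2 f=6, (2,2) g=2 f=4, (3,0) g=1 f=6, (3,2) g=1 f=4, (4,1) g=1 f=6]

expanded=(2,1); open=[(1,1) g=2 f=4, (2,0) g=2 f=6, (2,2) g=2 f=4, (3,0) g=1 f=6, (3,2) g=1 f=4, (4,1) g=1 f=6]; closed=[(2,1), (3,1)]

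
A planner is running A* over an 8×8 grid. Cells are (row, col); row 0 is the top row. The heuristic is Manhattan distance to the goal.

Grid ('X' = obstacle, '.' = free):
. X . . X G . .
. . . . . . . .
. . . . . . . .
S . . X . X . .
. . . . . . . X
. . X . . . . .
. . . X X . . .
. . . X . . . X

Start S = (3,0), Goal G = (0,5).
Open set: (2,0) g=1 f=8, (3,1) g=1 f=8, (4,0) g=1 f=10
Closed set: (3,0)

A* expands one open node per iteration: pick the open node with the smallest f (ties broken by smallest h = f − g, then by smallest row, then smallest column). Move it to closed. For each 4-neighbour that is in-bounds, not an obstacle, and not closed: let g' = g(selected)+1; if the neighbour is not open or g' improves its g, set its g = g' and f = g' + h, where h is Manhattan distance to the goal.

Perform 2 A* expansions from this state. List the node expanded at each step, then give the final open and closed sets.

step 1: expand (2,0) (f=8, h=7) → closed; open now [(1,0) g=2 f=8, (2,1) g=2 f=8, (3,1) g=1 f=8, (4,0) g=1 f=10]
step 2: expand (1,0) (f=8, h=6) → closed; open now [(0,0) g=3 f=8, (1,1) g=3 f=8, (2,1) g=2 f=8, (3,1) g=1 f=8, (4,0) g=1 f=10]

order=[(2,0) → (1,0)]; open=[(0,0) g=3 f=8, (1,1) g=3 f=8, (2,1) g=2 f=8, (3,1) g=1 f=8, (4,0) g=1 f=10]; closed=[(1,0), (2,0), (3,0)]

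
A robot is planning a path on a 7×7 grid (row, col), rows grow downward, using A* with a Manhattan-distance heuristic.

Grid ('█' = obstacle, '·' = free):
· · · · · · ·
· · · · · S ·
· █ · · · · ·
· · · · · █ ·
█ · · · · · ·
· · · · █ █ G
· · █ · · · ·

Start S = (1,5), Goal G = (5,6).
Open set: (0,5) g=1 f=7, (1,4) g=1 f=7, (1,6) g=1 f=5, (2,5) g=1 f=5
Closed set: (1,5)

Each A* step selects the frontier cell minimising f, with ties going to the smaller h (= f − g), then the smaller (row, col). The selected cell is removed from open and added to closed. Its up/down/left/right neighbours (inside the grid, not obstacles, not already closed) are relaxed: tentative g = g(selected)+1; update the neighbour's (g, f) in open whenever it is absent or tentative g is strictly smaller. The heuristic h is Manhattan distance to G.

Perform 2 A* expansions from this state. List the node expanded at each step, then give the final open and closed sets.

step 1: expand (1,6) (f=5, h=4) → closed; open now [(0,5) g=1 f=7, (0,6) g=2 f=7, (1,4) g=1 f=7, (2,5) g=1 f=5, (2,6) g=2 f=5]
step 2: expand (2,6) (f=5, h=3) → closed; open now [(0,5) g=1 f=7, (0,6) g=2 f=7, (1,4) g=1 f=7, (2,5) g=1 f=5, (3,6) g=3 f=5]

order=[(1,6) → (2,6)]; open=[(0,5) g=1 f=7, (0,6) g=2 f=7, (1,4) g=1 f=7, (2,5) g=1 f=5, (3,6) g=3 f=5]; closed=[(1,5), (1,6), (2,6)]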